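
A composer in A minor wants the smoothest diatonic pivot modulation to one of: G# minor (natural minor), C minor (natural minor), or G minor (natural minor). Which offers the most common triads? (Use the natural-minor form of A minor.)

G minor

Triads of A minor (natural minor): A minor (i), B diminished (ii°), C major (III), D minor (iv), E minor (v), F major (VI), G major (VII).
G# minor (natural minor) shares 0: none.
C minor (natural minor) shares 0: none.
G minor (natural minor) shares 2: Dm, F.
The most common triads (2) are shared with G minor.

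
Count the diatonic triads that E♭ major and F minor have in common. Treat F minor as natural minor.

Diatonic triads of E♭ major: E♭ major (I), F minor (ii), G minor (iii), A♭ major (IV), B♭ major (V), C minor (vi), D diminished (vii°).
Diatonic triads of F minor (natural minor): F minor (i), G diminished (ii°), A♭ major (III), B♭ minor (iv), C minor (v), D♭ major (VI), E♭ major (VII).
Matching root and quality in both lists: E♭ major, F minor, A♭ major, C minor.
That gives 4 common triads.

4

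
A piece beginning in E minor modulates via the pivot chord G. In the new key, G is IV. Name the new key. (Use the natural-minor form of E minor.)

D major

The numeral IV denotes a major triad on scale degree 4. With G on degree 4, the tonic of the new key is D.
Degree 4 carries a major triad in major keys, so the destination is D major.
Check: the diatonic triads of D major are D (I), Em (ii), F#m (iii), G (IV), A (V), Bm (vi), C#dim (vii°) — G is indeed IV.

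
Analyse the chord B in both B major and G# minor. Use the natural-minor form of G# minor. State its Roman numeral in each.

I in B major; III in G# minor

The scale of B major is B C# D# E F# G# A#; B is degree 1, and the triad built there (B-D#-F#) is major, so it is I.
The scale of G# minor (natural minor) is G# A# B C# D# E F#; B is degree 3, and the triad built there (B-D#-F#) is major, so it is III.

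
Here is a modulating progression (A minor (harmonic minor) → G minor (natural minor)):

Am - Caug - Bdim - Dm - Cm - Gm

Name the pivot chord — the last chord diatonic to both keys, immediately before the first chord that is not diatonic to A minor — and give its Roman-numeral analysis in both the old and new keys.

Chords diatonic to A minor: Am, Bdim, Caug, Dm, E, F, G♯dim.
Reading the progression, the first chord not in that set is Cm, so the modulation leaves A minor there.
The chord immediately before Cm is Dm, which is diatonic to both keys: iv in A minor and v in G minor.

Dm — iv in A minor, v in G minor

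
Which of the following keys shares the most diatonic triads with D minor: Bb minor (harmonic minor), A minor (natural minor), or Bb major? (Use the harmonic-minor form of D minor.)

Triads of D minor (harmonic minor): D minor (i), E diminished (ii°), F augmented (III+), G minor (iv), A major (V), Bb major (VI), C# diminished (vii°).
Bb minor (harmonic minor) shares 0: none.
A minor (natural minor) shares 1: Dm.
Bb major shares 3: Dm, Gm, Bb.
The most common triads (3) are shared with Bb major.

Bb major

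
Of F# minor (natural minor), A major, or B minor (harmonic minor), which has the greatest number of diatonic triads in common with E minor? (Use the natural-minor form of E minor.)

Triads of E minor (natural minor): E minor (i), F# diminished (ii°), G major (III), A minor (iv), B minor (v), C major (VI), D major (VII).
F# minor (natural minor) shares 2: Bm, D.
A major shares 2: Bm, D.
B minor (harmonic minor) shares 3: Em, G, Bm.
The most common triads (3) are shared with B minor.

B minor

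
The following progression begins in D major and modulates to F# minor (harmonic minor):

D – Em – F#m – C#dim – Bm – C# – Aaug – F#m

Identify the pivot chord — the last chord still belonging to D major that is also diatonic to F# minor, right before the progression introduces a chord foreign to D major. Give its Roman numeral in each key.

Chords diatonic to D major: D, Em, F#m, G, A, Bm, C#dim.
Reading the progression, the first chord not in that set is C#, so the modulation leaves D major there.
The chord immediately before C# is Bm, which is diatonic to both keys: vi in D major and iv in F# minor.

Bm — vi in D major, iv in F# minor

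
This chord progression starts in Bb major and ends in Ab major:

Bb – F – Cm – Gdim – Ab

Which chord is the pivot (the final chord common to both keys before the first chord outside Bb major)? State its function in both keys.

Cm — ii in Bb major, iii in Ab major

Chords diatonic to Bb major: Bb, Cm, Dm, Eb, F, Gm, Adim.
Reading the progression, the first chord not in that set is Gdim, so the modulation leaves Bb major there.
The chord immediately before Gdim is Cm, which is diatonic to both keys: ii in Bb major and iii in Ab major.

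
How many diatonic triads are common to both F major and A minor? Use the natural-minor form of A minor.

4

Diatonic triads of F major: F (I), Gm (ii), Am (iii), Bb (IV), C (V), Dm (vi), Edim (vii°).
Diatonic triads of A minor (natural minor): Am (i), Bdim (ii°), C (III), Dm (iv), Em (v), F (VI), G (VII).
Matching root and quality in both lists: F, Am, C, Dm.
That gives 4 common triads.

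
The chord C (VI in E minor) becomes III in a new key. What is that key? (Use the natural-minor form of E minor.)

A minor

The numeral III denotes a major triad on scale degree 3. With C on degree 3, the tonic of the new key is A.
Degree 3 carries a major triad in natural-minor keys, so the destination is A minor.
Check: the diatonic triads of A minor (natural minor) are Am (i), Bdim (ii°), C (III), Dm (iv), Em (v), F (VI), G (VII) — C is indeed III.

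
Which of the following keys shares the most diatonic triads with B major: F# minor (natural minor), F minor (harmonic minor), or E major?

E major

Triads of B major: B (I), C#m (ii), D#m (iii), E (IV), F# (V), G#m (vi), A#dim (vii°).
F# minor (natural minor) shares 2: C#m, E.
F minor (harmonic minor) shares 0: none.
E major shares 4: B, C#m, E, G#m.
The most common triads (4) are shared with E major.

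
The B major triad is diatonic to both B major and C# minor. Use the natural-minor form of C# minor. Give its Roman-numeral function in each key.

I in B major; VII in C# minor

The scale of B major is B C# D# E F# G# A#; B is degree 1, and the triad built there (B-D#-F#) is major, so it is I.
The scale of C# minor (natural minor) is C# D# E F# G# A B; B is degree 7, and the triad built there (B-D#-F#) is major, so it is VII.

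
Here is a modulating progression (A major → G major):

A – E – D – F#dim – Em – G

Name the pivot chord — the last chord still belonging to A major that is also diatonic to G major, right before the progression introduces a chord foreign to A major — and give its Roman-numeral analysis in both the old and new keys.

Chords diatonic to A major: A, Bm, C#m, D, E, F#m, G#dim.
Reading the progression, the first chord not in that set is F#dim, so the modulation leaves A major there.
The chord immediately before F#dim is D, which is diatonic to both keys: IV in A major and V in G major.

D — IV in A major, V in G major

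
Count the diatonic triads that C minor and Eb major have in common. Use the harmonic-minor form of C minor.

4

Diatonic triads of C minor (harmonic minor): Cm (i), Ddim (ii°), Ebaug (III+), Fm (iv), G (V), Ab (VI), Bdim (vii°).
Diatonic triads of Eb major: Eb (I), Fm (ii), Gm (iii), Ab (IV), Bb (V), Cm (vi), Ddim (vii°).
Matching root and quality in both lists: Cm, Ddim, Fm, Ab.
That gives 4 common triads.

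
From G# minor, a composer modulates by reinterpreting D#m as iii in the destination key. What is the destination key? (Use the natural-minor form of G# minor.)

The numeral iii denotes a minor triad on scale degree 3. With D# on degree 3, the tonic of the new key is B.
Degree 3 carries a minor triad in major keys, so the destination is B major.
Check: the diatonic triads of B major are B (I), C#m (ii), D#m (iii), E (IV), F# (V), G#m (vi), A#dim (vii°) — D#m is indeed iii.

B major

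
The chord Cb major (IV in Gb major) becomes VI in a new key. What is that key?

The numeral VI denotes a major triad on scale degree 6. With Cb on degree 6, the tonic of the new key is Eb.
Degree 6 carries a major triad in minor keys, so the destination is Eb minor.
Check: the diatonic triads of Eb minor (natural minor) are Ebm (i), Fdim (ii°), Gb (III), Abm (iv), Bbm (v), Cb (VI), Db (VII) — Cb major is indeed VI.

Eb minor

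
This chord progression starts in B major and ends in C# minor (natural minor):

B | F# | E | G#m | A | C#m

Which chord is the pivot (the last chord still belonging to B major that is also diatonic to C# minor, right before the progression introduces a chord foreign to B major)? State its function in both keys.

Chords diatonic to B major: B, C#m, D#m, E, F#, G#m, A#dim.
Reading the progression, the first chord not in that set is A, so the modulation leaves B major there.
The chord immediately before A is G#m, which is diatonic to both keys: vi in B major and v in C# minor.

G#m — vi in B major, v in C# minor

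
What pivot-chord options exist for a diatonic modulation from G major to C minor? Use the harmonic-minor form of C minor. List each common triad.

G

Triads in G major: G (I), Am (ii), Bm (iii), C (IV), D (V), Em (vi), F♯dim (vii°).
Triads in C minor (harmonic minor): Cm (i), Ddim (ii°), E♭aug (III+), Fm (iv), G (V), A♭ (VI), Bdim (vii°).
Shared triads with their functions: G (I in G major, V in C minor).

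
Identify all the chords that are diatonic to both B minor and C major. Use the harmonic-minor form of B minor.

Triads in B minor (harmonic minor): Bm (i), C#dim (ii°), Daug (III+), Em (iv), F# (V), G (VI), A#dim (vii°).
Triads in C major: C (I), Dm (ii), Em (iii), F (IV), G (V), Am (vi), Bdim (vii°).
Shared triads with their functions: Em (iv in B minor, iii in C major); G (VI in B minor, V in C major).

Em, G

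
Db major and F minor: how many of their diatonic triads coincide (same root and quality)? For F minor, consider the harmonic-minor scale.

Diatonic triads of Db major: Db (I), Ebm (ii), Fm (iii), Gb (IV), Ab (V), Bbm (vi), Cdim (vii°).
Diatonic triads of F minor (harmonic minor): Fm (i), Gdim (ii°), Abaug (III+), Bbm (iv), C (V), Db (VI), Edim (vii°).
Matching root and quality in both lists: Db, Fm, Bbm.
That gives 3 common triads.

3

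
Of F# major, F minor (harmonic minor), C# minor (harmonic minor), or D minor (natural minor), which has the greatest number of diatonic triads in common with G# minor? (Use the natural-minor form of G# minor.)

F# major

Triads of G# minor (natural minor): G# minor (i), A# diminished (ii°), B major (III), C# minor (iv), D# minor (v), E major (VI), F# major (VII).
F# major shares 4: G#m, B, D#m, F#.
F minor (harmonic minor) shares 0: none.
C# minor (harmonic minor) shares 1: C#m.
D minor (natural minor) shares 0: none.
The most common triads (4) are shared with F# major.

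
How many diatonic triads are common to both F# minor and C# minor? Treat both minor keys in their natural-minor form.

4

Diatonic triads of F# minor (natural minor): F# minor (i), G# diminished (ii°), A major (III), B minor (iv), C# minor (v), D major (VI), E major (VII).
Diatonic triads of C# minor (natural minor): C# minor (i), D# diminished (ii°), E major (III), F# minor (iv), G# minor (v), A major (VI), B major (VII).
Matching root and quality in both lists: F# minor, A major, C# minor, E major.
That gives 4 common triads.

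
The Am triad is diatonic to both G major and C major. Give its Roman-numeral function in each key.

ii in G major; vi in C major

The scale of G major is G A B C D E F#; A is degree 2, and the triad built there (A-C-E) is minor, so it is ii.
The scale of C major is C D E F G A B; A is degree 6, and the triad built there (A-C-E) is minor, so it is vi.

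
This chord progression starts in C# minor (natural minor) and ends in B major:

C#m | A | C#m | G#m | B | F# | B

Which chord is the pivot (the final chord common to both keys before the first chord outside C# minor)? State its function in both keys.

B — VII in C# minor, I in B major

Chords diatonic to C# minor: C#m, D#dim, E, F#m, G#m, A, B.
Reading the progression, the first chord not in that set is F#, so the modulation leaves C# minor there.
The chord immediately before F# is B, which is diatonic to both keys: VII in C# minor and I in B major.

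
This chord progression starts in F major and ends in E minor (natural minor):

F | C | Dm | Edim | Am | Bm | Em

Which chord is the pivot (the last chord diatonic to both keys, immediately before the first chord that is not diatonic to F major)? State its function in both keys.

Chords diatonic to F major: F, Gm, Am, Bb, C, Dm, Edim.
Reading the progression, the first chord not in that set is Bm, so the modulation leaves F major there.
The chord immediately before Bm is Am, which is diatonic to both keys: iii in F major and iv in E minor.

Am — iii in F major, iv in E minor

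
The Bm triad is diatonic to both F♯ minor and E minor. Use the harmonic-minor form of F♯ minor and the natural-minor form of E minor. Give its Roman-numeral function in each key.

The scale of F♯ minor (harmonic minor) is F♯ G♯ A B C♯ D E♯; B is degree 4, and the triad built there (B-D-F♯) is minor, so it is iv.
The scale of E minor (natural minor) is E F♯ G A B C D; B is degree 5, and the triad built there (B-D-F♯) is minor, so it is v.

iv in F♯ minor; v in E minor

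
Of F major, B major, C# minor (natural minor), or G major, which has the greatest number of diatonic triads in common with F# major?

Triads of F# major: F# (I), G#m (ii), A#m (iii), B (IV), C# (V), D#m (vi), E#dim (vii°).
F major shares 0: none.
B major shares 4: F#, G#m, B, D#m.
C# minor (natural minor) shares 2: G#m, B.
G major shares 0: none.
The most common triads (4) are shared with B major.

B major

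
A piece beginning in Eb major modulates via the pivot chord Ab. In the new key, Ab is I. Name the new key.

The numeral I denotes a major triad on scale degree 1. With Ab on degree 1, the tonic of the new key is Ab.
Degree 1 carries a major triad in major keys, so the destination is Ab major.
Check: the diatonic triads of Ab major are Ab (I), Bbm (ii), Cm (iii), Db (IV), Eb (V), Fm (vi), Gdim (vii°) — Ab is indeed I.

Ab major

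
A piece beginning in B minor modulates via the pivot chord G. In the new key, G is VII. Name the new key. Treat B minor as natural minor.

The numeral VII denotes a major triad on scale degree 7. With G on degree 7, the tonic of the new key is A.
Degree 7 carries a major triad in natural-minor keys, so the destination is A minor.
Check: the diatonic triads of A minor (natural minor) are Am (i), Bdim (ii°), C (III), Dm (iv), Em (v), F (VI), G (VII) — G is indeed VII.

A minor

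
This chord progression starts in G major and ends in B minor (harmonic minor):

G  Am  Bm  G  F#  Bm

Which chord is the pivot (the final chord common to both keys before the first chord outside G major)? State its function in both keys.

Chords diatonic to G major: G, Am, Bm, C, D, Em, F#dim.
Reading the progression, the first chord not in that set is F#, so the modulation leaves G major there.
The chord immediately before F# is G, which is diatonic to both keys: I in G major and VI in B minor.

G — I in G major, VI in B minor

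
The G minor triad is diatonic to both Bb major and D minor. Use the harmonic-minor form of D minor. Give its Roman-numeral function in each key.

vi in Bb major; iv in D minor

The scale of Bb major is Bb C D Eb F G A; G is degree 6, and the triad built there (G-Bb-D) is minor, so it is vi.
The scale of D minor (harmonic minor) is D E F G A Bb C#; G is degree 4, and the triad built there (G-Bb-D) is minor, so it is iv.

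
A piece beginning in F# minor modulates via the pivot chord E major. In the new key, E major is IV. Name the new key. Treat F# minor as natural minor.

The numeral IV denotes a major triad on scale degree 4. With E on degree 4, the tonic of the new key is B.
Degree 4 carries a major triad in major keys, so the destination is B major.
Check: the diatonic triads of B major are B (I), C#m (ii), D#m (iii), E (IV), F# (V), G#m (vi), A#dim (vii°) — E major is indeed IV.

B major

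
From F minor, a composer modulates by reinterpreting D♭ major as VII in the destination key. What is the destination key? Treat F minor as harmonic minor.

E♭ minor

The numeral VII denotes a major triad on scale degree 7. With D♭ on degree 7, the tonic of the new key is E♭.
Degree 7 carries a major triad in natural-minor keys, so the destination is E♭ minor.
Check: the diatonic triads of E♭ minor (natural minor) are E♭m (i), Fdim (ii°), G♭ (III), A♭m (iv), B♭m (v), C♭ (VI), D♭ (VII) — D♭ major is indeed VII.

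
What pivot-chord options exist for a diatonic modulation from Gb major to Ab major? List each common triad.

Triads in Gb major: Gb (I), Abm (ii), Bbm (iii), Cb (IV), Db (V), Ebm (vi), Fdim (vii°).
Triads in Ab major: Ab (I), Bbm (ii), Cm (iii), Db (IV), Eb (V), Fm (vi), Gdim (vii°).
Shared triads with their functions: Bbm (iii in Gb major, ii in Ab major); Db (V in Gb major, IV in Ab major).

Bbm, Db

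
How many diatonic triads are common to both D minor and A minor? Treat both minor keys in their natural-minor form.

Diatonic triads of D minor (natural minor): Dm (i), Edim (ii°), F (III), Gm (iv), Am (v), B♭ (VI), C (VII).
Diatonic triads of A minor (natural minor): Am (i), Bdim (ii°), C (III), Dm (iv), Em (v), F (VI), G (VII).
Matching root and quality in both lists: Dm, F, Am, C.
That gives 4 common triads.

4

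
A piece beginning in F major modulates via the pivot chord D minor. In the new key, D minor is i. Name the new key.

D minor

The numeral i denotes a minor triad on scale degree 1. With D on degree 1, the tonic of the new key is D.
Degree 1 carries a minor triad in minor keys, so the destination is D minor.
Check: the diatonic triads of D minor (natural minor) are Dm (i), Edim (ii°), F (III), Gm (iv), Am (v), B♭ (VI), C (VII) — D minor is indeed i.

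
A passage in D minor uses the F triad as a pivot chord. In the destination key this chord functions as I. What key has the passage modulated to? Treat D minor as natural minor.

The numeral I denotes a major triad on scale degree 1. With F on degree 1, the tonic of the new key is F.
Degree 1 carries a major triad in major keys, so the destination is F major.
Check: the diatonic triads of F major are F (I), Gm (ii), Am (iii), Bb (IV), C (V), Dm (vi), Edim (vii°) — F is indeed I.

F major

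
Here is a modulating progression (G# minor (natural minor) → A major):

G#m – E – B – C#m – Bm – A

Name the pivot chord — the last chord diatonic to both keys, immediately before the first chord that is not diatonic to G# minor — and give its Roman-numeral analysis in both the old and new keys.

C#m — iv in G# minor, iii in A major

Chords diatonic to G# minor: G#m, A#dim, B, C#m, D#m, E, F#.
Reading the progression, the first chord not in that set is Bm, so the modulation leaves G# minor there.
The chord immediately before Bm is C#m, which is diatonic to both keys: iv in G# minor and iii in A major.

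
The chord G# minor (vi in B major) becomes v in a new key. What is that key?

The numeral v denotes a minor triad on scale degree 5. With G# on degree 5, the tonic of the new key is C#.
Degree 5 carries a minor triad in natural-minor keys, so the destination is C# minor.
Check: the diatonic triads of C# minor (natural minor) are C#m (i), D#dim (ii°), E (III), F#m (iv), G#m (v), A (VI), B (VII) — G# minor is indeed v.

C# minor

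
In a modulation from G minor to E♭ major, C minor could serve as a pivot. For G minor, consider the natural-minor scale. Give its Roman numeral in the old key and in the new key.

iv in G minor; vi in E♭ major

The scale of G minor (natural minor) is G A B♭ C D E♭ F; C is degree 4, and the triad built there (C-E♭-G) is minor, so it is iv.
The scale of E♭ major is E♭ F G A♭ B♭ C D; C is degree 6, and the triad built there (C-E♭-G) is minor, so it is vi.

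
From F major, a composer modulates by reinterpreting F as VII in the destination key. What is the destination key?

The numeral VII denotes a major triad on scale degree 7. With F on degree 7, the tonic of the new key is G.
Degree 7 carries a major triad in natural-minor keys, so the destination is G minor.
Check: the diatonic triads of G minor (natural minor) are Gm (i), Adim (ii°), B♭ (III), Cm (iv), Dm (v), E♭ (VI), F (VII) — F is indeed VII.

G minor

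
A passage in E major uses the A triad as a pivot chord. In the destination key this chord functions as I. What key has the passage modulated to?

A major

The numeral I denotes a major triad on scale degree 1. With A on degree 1, the tonic of the new key is A.
Degree 1 carries a major triad in major keys, so the destination is A major.
Check: the diatonic triads of A major are A (I), Bm (ii), C♯m (iii), D (IV), E (V), F♯m (vi), G♯dim (vii°) — A is indeed I.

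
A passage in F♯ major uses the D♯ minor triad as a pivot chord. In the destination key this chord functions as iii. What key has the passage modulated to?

B major

The numeral iii denotes a minor triad on scale degree 3. With D♯ on degree 3, the tonic of the new key is B.
Degree 3 carries a minor triad in major keys, so the destination is B major.
Check: the diatonic triads of B major are B (I), C♯m (ii), D♯m (iii), E (IV), F♯ (V), G♯m (vi), A♯dim (vii°) — D♯ minor is indeed iii.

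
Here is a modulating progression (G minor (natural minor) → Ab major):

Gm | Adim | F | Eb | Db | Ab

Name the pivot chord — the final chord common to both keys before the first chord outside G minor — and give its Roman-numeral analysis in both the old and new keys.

Chords diatonic to G minor: Gm, Adim, Bb, Cm, Dm, Eb, F.
Reading the progression, the first chord not in that set is Db, so the modulation leaves G minor there.
The chord immediately before Db is Eb, which is diatonic to both keys: VI in G minor and V in Ab major.

Eb — VI in G minor, V in Ab major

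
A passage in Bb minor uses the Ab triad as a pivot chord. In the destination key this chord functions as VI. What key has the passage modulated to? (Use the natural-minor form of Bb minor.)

C minor

The numeral VI denotes a major triad on scale degree 6. With Ab on degree 6, the tonic of the new key is C.
Degree 6 carries a major triad in minor keys, so the destination is C minor.
Check: the diatonic triads of C minor (natural minor) are Cm (i), Ddim (ii°), Eb (III), Fm (iv), Gm (v), Ab (VI), Bb (VII) — Ab is indeed VI.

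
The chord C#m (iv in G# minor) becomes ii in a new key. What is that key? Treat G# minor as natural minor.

The numeral ii denotes a minor triad on scale degree 2. With C# on degree 2, the tonic of the new key is B.
Degree 2 carries a minor triad in major keys, so the destination is B major.
Check: the diatonic triads of B major are B (I), C#m (ii), D#m (iii), E (IV), F# (V), G#m (vi), A#dim (vii°) — C#m is indeed ii.

B major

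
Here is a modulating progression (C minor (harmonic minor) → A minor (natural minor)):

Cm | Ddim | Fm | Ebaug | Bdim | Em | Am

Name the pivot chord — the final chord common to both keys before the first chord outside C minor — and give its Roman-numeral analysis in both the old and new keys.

Bdim — vii° in C minor, ii° in A minor

Chords diatonic to C minor: Cm, Ddim, Ebaug, Fm, G, Ab, Bdim.
Reading the progression, the first chord not in that set is Em, so the modulation leaves C minor there.
The chord immediately before Em is Bdim, which is diatonic to both keys: vii° in C minor and ii° in A minor.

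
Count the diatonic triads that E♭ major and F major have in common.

2

Diatonic triads of E♭ major: E♭ (I), Fm (ii), Gm (iii), A♭ (IV), B♭ (V), Cm (vi), Ddim (vii°).
Diatonic triads of F major: F (I), Gm (ii), Am (iii), B♭ (IV), C (V), Dm (vi), Edim (vii°).
Matching root and quality in both lists: Gm, B♭.
That gives 2 common triads.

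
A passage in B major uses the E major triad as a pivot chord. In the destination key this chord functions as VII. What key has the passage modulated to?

F# minor

The numeral VII denotes a major triad on scale degree 7. With E on degree 7, the tonic of the new key is F#.
Degree 7 carries a major triad in natural-minor keys, so the destination is F# minor.
Check: the diatonic triads of F# minor (natural minor) are F#m (i), G#dim (ii°), A (III), Bm (iv), C#m (v), D (VI), E (VII) — E major is indeed VII.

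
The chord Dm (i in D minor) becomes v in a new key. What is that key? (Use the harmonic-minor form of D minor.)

G minor

The numeral v denotes a minor triad on scale degree 5. With D on degree 5, the tonic of the new key is G.
Degree 5 carries a minor triad in natural-minor keys, so the destination is G minor.
Check: the diatonic triads of G minor (natural minor) are Gm (i), Adim (ii°), Bb (III), Cm (iv), Dm (v), Eb (VI), F (VII) — Dm is indeed v.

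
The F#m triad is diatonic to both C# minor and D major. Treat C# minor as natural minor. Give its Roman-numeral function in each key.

iv in C# minor; iii in D major

The scale of C# minor (natural minor) is C# D# E F# G# A B; F# is degree 4, and the triad built there (F#-A-C#) is minor, so it is iv.
The scale of D major is D E F# G A B C#; F# is degree 3, and the triad built there (F#-A-C#) is minor, so it is iii.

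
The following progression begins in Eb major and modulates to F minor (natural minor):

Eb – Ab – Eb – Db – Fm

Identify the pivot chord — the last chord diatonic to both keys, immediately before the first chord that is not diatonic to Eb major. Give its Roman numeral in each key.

Eb — I in Eb major, VII in F minor

Chords diatonic to Eb major: Eb, Fm, Gm, Ab, Bb, Cm, Ddim.
Reading the progression, the first chord not in that set is Db, so the modulation leaves Eb major there.
The chord immediately before Db is Eb, which is diatonic to both keys: I in Eb major and VII in F minor.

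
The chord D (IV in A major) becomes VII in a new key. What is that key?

The numeral VII denotes a major triad on scale degree 7. With D on degree 7, the tonic of the new key is E.
Degree 7 carries a major triad in natural-minor keys, so the destination is E minor.
Check: the diatonic triads of E minor (natural minor) are Em (i), F#dim (ii°), G (III), Am (iv), Bm (v), C (VI), D (VII) — D is indeed VII.

E minor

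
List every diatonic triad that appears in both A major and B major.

Triads in A major: A major (I), B minor (ii), C# minor (iii), D major (IV), E major (V), F# minor (vi), G# diminished (vii°).
Triads in B major: B major (I), C# minor (ii), D# minor (iii), E major (IV), F# major (V), G# minor (vi), A# diminished (vii°).
Shared triads with their functions: C# minor (iii in A major, ii in B major); E major (V in A major, IV in B major).

C#m, E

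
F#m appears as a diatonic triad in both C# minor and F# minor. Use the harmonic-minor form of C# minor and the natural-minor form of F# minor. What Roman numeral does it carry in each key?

The scale of C# minor (harmonic minor) is C# D# E F# G# A B#; F# is degree 4, and the triad built there (F#-A-C#) is minor, so it is iv.
The scale of F# minor (natural minor) is F# G# A B C# D E; F# is degree 1, and the triad built there (F#-A-C#) is minor, so it is i.

iv in C# minor; i in F# minor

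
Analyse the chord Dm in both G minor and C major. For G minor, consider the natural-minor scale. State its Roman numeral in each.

The scale of G minor (natural minor) is G A Bb C D Eb F; D is degree 5, and the triad built there (D-F-A) is minor, so it is v.
The scale of C major is C D E F G A B; D is degree 2, and the triad built there (D-F-A) is minor, so it is ii.

v in G minor; ii in C major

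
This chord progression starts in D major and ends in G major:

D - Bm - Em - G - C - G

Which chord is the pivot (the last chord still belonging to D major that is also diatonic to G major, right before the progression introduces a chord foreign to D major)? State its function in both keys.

Chords diatonic to D major: D, Em, F♯m, G, A, Bm, C♯dim.
Reading the progression, the first chord not in that set is C, so the modulation leaves D major there.
The chord immediately before C is G, which is diatonic to both keys: IV in D major and I in G major.

G — IV in D major, I in G major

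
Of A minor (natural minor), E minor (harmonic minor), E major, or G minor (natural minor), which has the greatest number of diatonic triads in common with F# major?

Triads of F# major: F# major (I), G# minor (ii), A# minor (iii), B major (IV), C# major (V), D# minor (vi), E# diminished (vii°).
A minor (natural minor) shares 0: none.
E minor (harmonic minor) shares 1: B.
E major shares 2: G#m, B.
G minor (natural minor) shares 0: none.
The most common triads (2) are shared with E major.

E major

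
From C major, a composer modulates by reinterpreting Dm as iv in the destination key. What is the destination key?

The numeral iv denotes a minor triad on scale degree 4. With D on degree 4, the tonic of the new key is A.
Degree 4 carries a minor triad in minor keys, so the destination is A minor.
Check: the diatonic triads of A minor (natural minor) are Am (i), Bdim (ii°), C (III), Dm (iv), Em (v), F (VI), G (VII) — Dm is indeed iv.

A minor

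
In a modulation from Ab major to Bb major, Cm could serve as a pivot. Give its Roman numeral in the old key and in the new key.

The scale of Ab major is Ab Bb C Db Eb F G; C is degree 3, and the triad built there (C-Eb-G) is minor, so it is iii.
The scale of Bb major is Bb C D Eb F G A; C is degree 2, and the triad built there (C-Eb-G) is minor, so it is ii.

iii in Ab major; ii in Bb major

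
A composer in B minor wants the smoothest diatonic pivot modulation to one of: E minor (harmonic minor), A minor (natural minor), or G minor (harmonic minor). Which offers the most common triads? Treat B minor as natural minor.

A minor

Triads of B minor (natural minor): B minor (i), C♯ diminished (ii°), D major (III), E minor (iv), F♯ minor (v), G major (VI), A major (VII).
E minor (harmonic minor) shares 1: Em.
A minor (natural minor) shares 2: Em, G.
G minor (harmonic minor) shares 1: D.
The most common triads (2) are shared with A minor.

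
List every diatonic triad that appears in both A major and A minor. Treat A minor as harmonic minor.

Triads in A major: A (I), Bm (ii), C#m (iii), D (IV), E (V), F#m (vi), G#dim (vii°).
Triads in A minor (harmonic minor): Am (i), Bdim (ii°), Caug (III+), Dm (iv), E (V), F (VI), G#dim (vii°).
Shared triads with their functions: E (V in A major, V in A minor); G#dim (vii° in A major, vii° in A minor).

E, G#dim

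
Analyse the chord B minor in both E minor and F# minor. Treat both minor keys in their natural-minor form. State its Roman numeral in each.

v in E minor; iv in F# minor

The scale of E minor (natural minor) is E F# G A B C D; B is degree 5, and the triad built there (B-D-F#) is minor, so it is v.
The scale of F# minor (natural minor) is F# G# A B C# D E; B is degree 4, and the triad built there (B-D-F#) is minor, so it is iv.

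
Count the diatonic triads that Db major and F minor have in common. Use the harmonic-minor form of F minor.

Diatonic triads of Db major: Db major (I), Eb minor (ii), F minor (iii), Gb major (IV), Ab major (V), Bb minor (vi), C diminished (vii°).
Diatonic triads of F minor (harmonic minor): F minor (i), G diminished (ii°), Ab augmented (III+), Bb minor (iv), C major (V), Db major (VI), E diminished (vii°).
Matching root and quality in both lists: Db major, F minor, Bb minor.
That gives 3 common triads.

3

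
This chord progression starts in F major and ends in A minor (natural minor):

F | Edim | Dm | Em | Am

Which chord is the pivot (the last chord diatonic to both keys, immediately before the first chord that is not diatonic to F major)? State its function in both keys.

Chords diatonic to F major: F, Gm, Am, B♭, C, Dm, Edim.
Reading the progression, the first chord not in that set is Em, so the modulation leaves F major there.
The chord immediately before Em is Dm, which is diatonic to both keys: vi in F major and iv in A minor.

Dm — vi in F major, iv in A minor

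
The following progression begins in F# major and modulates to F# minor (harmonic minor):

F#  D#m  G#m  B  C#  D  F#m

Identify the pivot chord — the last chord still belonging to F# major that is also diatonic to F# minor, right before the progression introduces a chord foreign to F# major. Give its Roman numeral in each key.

C# — V in F# major, V in F# minor

Chords diatonic to F# major: F#, G#m, A#m, B, C#, D#m, E#dim.
Reading the progression, the first chord not in that set is D, so the modulation leaves F# major there.
The chord immediately before D is C#, which is diatonic to both keys: V in F# major and V in F# minor.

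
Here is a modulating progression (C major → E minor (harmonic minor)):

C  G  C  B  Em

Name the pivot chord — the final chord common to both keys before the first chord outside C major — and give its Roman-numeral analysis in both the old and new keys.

Chords diatonic to C major: C, Dm, Em, F, G, Am, Bdim.
Reading the progression, the first chord not in that set is B, so the modulation leaves C major there.
The chord immediately before B is C, which is diatonic to both keys: I in C major and VI in E minor.

C — I in C major, VI in E minor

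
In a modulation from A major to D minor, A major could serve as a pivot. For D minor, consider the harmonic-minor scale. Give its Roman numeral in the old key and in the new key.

The scale of A major is A B C# D E F# G#; A is degree 1, and the triad built there (A-C#-E) is major, so it is I.
The scale of D minor (harmonic minor) is D E F G A Bb C#; A is degree 5, and the triad built there (A-C#-E) is major, so it is V.

I in A major; V in D minor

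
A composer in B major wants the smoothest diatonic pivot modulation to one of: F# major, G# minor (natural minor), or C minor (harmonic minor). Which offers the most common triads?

Triads of B major: B major (I), C# minor (ii), D# minor (iii), E major (IV), F# major (V), G# minor (vi), A# diminished (vii°).
F# major shares 4: B, D#m, F#, G#m.
G# minor (natural minor) shares 7: B, C#m, D#m, E, F#, G#m, A#dim.
C minor (harmonic minor) shares 0: none.
The most common triads (7) are shared with G# minor.

G# minor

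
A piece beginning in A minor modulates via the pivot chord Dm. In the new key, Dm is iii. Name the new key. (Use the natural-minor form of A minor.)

The numeral iii denotes a minor triad on scale degree 3. With D on degree 3, the tonic of the new key is B♭.
Degree 3 carries a minor triad in major keys, so the destination is B♭ major.
Check: the diatonic triads of B♭ major are B♭ (I), Cm (ii), Dm (iii), E♭ (IV), F (V), Gm (vi), Adim (vii°) — Dm is indeed iii.

B♭ major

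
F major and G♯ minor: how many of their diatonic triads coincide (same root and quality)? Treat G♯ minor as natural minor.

Diatonic triads of F major: F (I), Gm (ii), Am (iii), B♭ (IV), C (V), Dm (vi), Edim (vii°).
Diatonic triads of G♯ minor (natural minor): G♯m (i), A♯dim (ii°), B (III), C♯m (iv), D♯m (v), E (VI), F♯ (VII).
No triad has the same root and quality in both keys.

0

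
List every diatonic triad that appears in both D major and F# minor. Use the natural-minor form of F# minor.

D, F#m, A, Bm

Triads in D major: D (I), Em (ii), F#m (iii), G (IV), A (V), Bm (vi), C#dim (vii°).
Triads in F# minor (natural minor): F#m (i), G#dim (ii°), A (III), Bm (iv), C#m (v), D (VI), E (VII).
Shared triads with their functions: D (I in D major, VI in F# minor); F#m (iii in D major, i in F# minor); A (V in D major, III in F# minor); Bm (vi in D major, iv in F# minor).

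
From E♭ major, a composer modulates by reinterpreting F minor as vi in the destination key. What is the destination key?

A♭ major

The numeral vi denotes a minor triad on scale degree 6. With F on degree 6, the tonic of the new key is A♭.
Degree 6 carries a minor triad in major keys, so the destination is A♭ major.
Check: the diatonic triads of A♭ major are A♭ (I), B♭m (ii), Cm (iii), D♭ (IV), E♭ (V), Fm (vi), Gdim (vii°) — F minor is indeed vi.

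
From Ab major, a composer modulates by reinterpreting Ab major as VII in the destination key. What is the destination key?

The numeral VII denotes a major triad on scale degree 7. With Ab on degree 7, the tonic of the new key is Bb.
Degree 7 carries a major triad in natural-minor keys, so the destination is Bb minor.
Check: the diatonic triads of Bb minor (natural minor) are Bbm (i), Cdim (ii°), Db (III), Ebm (iv), Fm (v), Gb (VI), Ab (VII) — Ab major is indeed VII.

Bb minor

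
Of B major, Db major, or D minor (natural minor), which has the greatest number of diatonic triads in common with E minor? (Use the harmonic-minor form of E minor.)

Triads of E minor (harmonic minor): Em (i), F#dim (ii°), Gaug (III+), Am (iv), B (V), C (VI), D#dim (vii°).
B major shares 1: B.
Db major shares 0: none.
D minor (natural minor) shares 2: Am, C.
The most common triads (2) are shared with D minor.

D minor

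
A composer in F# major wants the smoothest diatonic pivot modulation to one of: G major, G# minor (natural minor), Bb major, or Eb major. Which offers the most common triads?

G# minor

Triads of F# major: F# (I), G#m (ii), A#m (iii), B (IV), C# (V), D#m (vi), E#dim (vii°).
G major shares 0: none.
G# minor (natural minor) shares 4: F#, G#m, B, D#m.
Bb major shares 0: none.
Eb major shares 0: none.
The most common triads (4) are shared with G# minor.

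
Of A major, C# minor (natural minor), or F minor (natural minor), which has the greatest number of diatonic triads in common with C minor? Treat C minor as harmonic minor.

F minor

Triads of C minor (harmonic minor): Cm (i), Ddim (ii°), Ebaug (III+), Fm (iv), G (V), Ab (VI), Bdim (vii°).
A major shares 0: none.
C# minor (natural minor) shares 0: none.
F minor (natural minor) shares 3: Cm, Fm, Ab.
The most common triads (3) are shared with F minor.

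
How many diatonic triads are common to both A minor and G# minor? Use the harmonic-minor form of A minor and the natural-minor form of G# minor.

1

Diatonic triads of A minor (harmonic minor): Am (i), Bdim (ii°), Caug (III+), Dm (iv), E (V), F (VI), G#dim (vii°).
Diatonic triads of G# minor (natural minor): G#m (i), A#dim (ii°), B (III), C#m (iv), D#m (v), E (VI), F# (VII).
Matching root and quality in both lists: E.
That gives 1 common triad.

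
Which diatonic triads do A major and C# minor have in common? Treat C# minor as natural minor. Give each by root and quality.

Triads in A major: A (I), Bm (ii), C#m (iii), D (IV), E (V), F#m (vi), G#dim (vii°).
Triads in C# minor (natural minor): C#m (i), D#dim (ii°), E (III), F#m (iv), G#m (v), A (VI), B (VII).
Shared triads with their functions: A (I in A major, VI in C# minor); C#m (iii in A major, i in C# minor); E (V in A major, III in C# minor); F#m (vi in A major, iv in C# minor).

A, C#m, E, F#m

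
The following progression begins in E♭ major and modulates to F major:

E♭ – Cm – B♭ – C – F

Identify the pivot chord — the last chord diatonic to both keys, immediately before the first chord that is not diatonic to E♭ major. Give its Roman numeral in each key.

B♭ — V in E♭ major, IV in F major

Chords diatonic to E♭ major: E♭, Fm, Gm, A♭, B♭, Cm, Ddim.
Reading the progression, the first chord not in that set is C, so the modulation leaves E♭ major there.
The chord immediately before C is B♭, which is diatonic to both keys: V in E♭ major and IV in F major.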